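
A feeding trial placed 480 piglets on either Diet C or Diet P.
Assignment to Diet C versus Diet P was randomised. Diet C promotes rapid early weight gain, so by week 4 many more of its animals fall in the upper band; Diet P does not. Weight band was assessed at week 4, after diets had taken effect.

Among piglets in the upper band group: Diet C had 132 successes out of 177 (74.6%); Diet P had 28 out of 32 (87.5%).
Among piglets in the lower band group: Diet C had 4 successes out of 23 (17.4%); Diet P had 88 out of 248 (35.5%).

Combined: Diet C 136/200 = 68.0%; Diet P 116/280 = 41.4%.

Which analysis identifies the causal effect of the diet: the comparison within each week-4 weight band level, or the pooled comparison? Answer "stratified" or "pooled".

Week-4 weight band is recorded after the diet and is itself shifted by it — it sits on the causal path from diet to outcome. Conditioning on a mediator would strip out part of the effect we want; the pooled comparison gives the total causal effect.
Pooled: Diet C 68.0% vs Diet P 41.4%; Diet C is higher overall.

pooled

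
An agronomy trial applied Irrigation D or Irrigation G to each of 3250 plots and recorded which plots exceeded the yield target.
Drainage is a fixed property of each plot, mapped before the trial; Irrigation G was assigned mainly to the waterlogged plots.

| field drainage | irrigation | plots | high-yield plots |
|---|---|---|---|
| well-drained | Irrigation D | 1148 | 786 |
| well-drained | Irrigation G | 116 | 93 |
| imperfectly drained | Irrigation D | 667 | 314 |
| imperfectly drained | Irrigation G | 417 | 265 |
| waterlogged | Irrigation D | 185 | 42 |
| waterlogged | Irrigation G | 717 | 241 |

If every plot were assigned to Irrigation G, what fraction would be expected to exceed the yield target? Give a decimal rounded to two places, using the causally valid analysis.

0.62

Irrigation G is higher inside every field drainage stratum but Irrigation D is higher in aggregate. Whether to stratify depends on how field drainage relates to the irrigation.
Field drainage is set before the irrigation has any effect — it is not caused by the irrigation — and it independently drives the outcome. That makes it a confounder, so the causal comparison is within field drainage levels.
Standardising Irrigation G to the population field drainage mix: 0.389·93/116 + 0.334·265/417 + 0.278·241/717 = 0.617.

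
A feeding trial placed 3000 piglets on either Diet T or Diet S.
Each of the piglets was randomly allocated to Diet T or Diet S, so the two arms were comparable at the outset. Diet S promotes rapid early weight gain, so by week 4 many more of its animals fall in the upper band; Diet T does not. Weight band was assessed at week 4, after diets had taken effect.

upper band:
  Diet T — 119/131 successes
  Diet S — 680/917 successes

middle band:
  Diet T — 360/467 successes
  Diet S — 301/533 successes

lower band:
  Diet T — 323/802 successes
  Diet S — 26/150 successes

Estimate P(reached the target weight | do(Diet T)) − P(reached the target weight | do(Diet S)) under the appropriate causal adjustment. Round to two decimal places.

The week-4 weight band-specific comparison favours Diet T throughout, but the pooled figures favour Diet S. The question is whether to condition on week-4 weight band.
Week-4 weight band is downstream of the diet. One should not condition on a consequence of treatment, so the overall rates are the right comparison.
The causal difference is the pooled difference: 0.573 − 0.629 = -0.057.

-0.06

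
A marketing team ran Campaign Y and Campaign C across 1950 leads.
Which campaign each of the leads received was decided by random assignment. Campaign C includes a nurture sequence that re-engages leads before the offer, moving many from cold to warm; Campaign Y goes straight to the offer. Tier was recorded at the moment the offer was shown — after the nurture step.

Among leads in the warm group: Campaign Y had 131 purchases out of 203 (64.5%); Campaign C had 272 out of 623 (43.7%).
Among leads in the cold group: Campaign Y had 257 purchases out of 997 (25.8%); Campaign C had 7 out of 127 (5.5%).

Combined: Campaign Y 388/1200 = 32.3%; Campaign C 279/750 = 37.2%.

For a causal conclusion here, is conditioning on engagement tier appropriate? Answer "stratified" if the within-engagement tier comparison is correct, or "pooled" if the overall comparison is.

Campaign Y is higher inside every engagement tier stratum but Campaign C is higher in aggregate. Whether to stratify depends on how engagement tier relates to the campaign.
Engagement tier here is a post-treatment variable shaped by the campaign; conditioning on it would introduce bias rather than remove it. The overall comparison is the causal one.
Pooled: Campaign Y 32.3% vs Campaign C 37.2%; Campaign C is higher overall.

pooled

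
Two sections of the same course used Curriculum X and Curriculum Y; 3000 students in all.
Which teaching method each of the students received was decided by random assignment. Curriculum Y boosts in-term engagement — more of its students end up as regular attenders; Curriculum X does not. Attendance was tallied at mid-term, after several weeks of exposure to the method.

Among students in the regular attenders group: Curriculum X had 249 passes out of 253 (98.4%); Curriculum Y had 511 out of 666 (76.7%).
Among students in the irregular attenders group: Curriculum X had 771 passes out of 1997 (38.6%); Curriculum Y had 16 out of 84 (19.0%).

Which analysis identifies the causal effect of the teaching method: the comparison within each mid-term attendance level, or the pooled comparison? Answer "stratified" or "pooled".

pooled

The stratified and pooled comparisons disagree (Curriculum X wins within each mid-term attendance; Curriculum Y wins overall), so the answer turns on the causal role of mid-term attendance.
The distribution of mid-term attendance is itself part of what the teaching method does — it is an intermediate outcome. Holding it fixed would remove that part of the effect; the total effect is the pooled difference.
Pooled: Curriculum X 45.3% vs Curriculum Y 70.3%; Curriculum Y is higher overall.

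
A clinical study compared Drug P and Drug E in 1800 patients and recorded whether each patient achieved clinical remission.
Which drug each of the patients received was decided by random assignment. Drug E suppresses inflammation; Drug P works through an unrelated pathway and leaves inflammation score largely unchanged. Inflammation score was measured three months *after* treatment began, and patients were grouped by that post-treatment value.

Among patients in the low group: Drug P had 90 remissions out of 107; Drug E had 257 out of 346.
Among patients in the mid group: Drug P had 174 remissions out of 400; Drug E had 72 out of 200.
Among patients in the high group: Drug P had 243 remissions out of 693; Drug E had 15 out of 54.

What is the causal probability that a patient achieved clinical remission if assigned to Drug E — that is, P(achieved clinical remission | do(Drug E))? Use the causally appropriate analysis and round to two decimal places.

Inflammation score is downstream of the drug. One should not condition on a consequence of treatment, so the overall rates are the right comparison.
So P(outcome | do(Drug E)) is just the pooled rate for Drug E: 344/600 = 0.573.

0.57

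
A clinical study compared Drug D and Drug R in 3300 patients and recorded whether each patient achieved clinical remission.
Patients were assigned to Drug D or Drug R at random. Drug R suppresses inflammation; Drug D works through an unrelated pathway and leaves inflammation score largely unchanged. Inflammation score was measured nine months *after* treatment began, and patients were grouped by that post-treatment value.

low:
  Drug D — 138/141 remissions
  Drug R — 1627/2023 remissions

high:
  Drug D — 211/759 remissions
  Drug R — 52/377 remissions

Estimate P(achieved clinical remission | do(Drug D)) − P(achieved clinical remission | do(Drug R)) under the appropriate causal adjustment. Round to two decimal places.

Drug D is higher inside every inflammation score stratum but Drug R is higher in aggregate. Whether to stratify depends on how inflammation score relates to the drug.
The distribution of inflammation score is itself part of what the drug does — it is an intermediate outcome. Holding it fixed would remove that part of the effect; the total effect is the pooled difference.
The causal difference is the pooled difference: 0.388 − 0.700 = -0.312.

-0.31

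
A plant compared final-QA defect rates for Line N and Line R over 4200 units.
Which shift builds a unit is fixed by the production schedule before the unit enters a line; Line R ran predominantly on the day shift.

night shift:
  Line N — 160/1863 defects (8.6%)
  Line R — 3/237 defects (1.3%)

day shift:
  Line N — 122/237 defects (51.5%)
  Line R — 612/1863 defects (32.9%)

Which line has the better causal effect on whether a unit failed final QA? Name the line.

Line R

Shift satisfies the back-door criterion: it is not a descendant of the line, and it blocks the spurious path from line to outcome. Adjusting for it (i.e., using the within-shift rates) gives the causal effect.
Within each level — night shift: 8.6% vs 1.3%; day shift: 51.5% vs 32.9% — Line R is lower every time.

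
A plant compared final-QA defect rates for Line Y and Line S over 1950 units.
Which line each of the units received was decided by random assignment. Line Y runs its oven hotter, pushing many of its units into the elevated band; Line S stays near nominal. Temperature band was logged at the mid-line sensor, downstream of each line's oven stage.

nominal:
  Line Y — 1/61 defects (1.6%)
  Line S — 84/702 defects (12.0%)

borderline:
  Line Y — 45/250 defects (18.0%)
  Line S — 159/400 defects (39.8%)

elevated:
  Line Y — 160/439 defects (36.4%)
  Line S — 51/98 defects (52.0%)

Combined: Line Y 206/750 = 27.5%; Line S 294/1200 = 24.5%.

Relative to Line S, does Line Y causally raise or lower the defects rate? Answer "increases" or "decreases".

The stratified and pooled comparisons disagree (Line Y wins within each in-process temperature band; Line S wins overall), so the answer turns on the causal role of in-process temperature band.
Stratifying would compare lines among units the lines themselves sorted into in-process temperature band groups — a form of selection on an intermediate. The unconditioned pooled rates give the total causal effect.
Pooled: Line Y 27.5% vs Line S 24.5%; Line S is lower overall.

increases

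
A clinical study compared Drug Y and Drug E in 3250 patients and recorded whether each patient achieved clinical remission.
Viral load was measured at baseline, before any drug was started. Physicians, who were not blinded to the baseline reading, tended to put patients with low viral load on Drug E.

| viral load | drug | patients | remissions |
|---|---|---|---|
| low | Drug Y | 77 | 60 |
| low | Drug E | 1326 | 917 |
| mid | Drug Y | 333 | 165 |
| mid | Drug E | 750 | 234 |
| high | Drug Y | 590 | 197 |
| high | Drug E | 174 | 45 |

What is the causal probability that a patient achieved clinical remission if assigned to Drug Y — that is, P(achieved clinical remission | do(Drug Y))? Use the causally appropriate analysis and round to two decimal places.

Drug Y is higher inside every viral load stratum but Drug E is higher in aggregate. Whether to stratify depends on how viral load relates to the drug.
Viral load differs across drugs for reasons unrelated to any effect of the drug itself, and it separately predicts the outcome — a classic confounder. We must compare within viral load levels.
Standardising Drug Y to the population viral load mix: 0.432·60/77 + 0.333·165/333 + 0.235·197/590 = 0.580.

0.58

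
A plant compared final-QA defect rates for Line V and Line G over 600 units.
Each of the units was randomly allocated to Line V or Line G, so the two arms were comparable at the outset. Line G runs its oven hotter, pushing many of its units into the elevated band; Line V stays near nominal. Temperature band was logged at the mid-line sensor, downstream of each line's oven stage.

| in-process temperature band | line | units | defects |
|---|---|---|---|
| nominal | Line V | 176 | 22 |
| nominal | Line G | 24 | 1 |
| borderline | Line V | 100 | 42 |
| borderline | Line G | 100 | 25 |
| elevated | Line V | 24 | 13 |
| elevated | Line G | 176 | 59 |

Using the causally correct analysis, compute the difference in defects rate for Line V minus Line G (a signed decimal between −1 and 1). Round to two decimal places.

-0.03

The distribution of in-process temperature band is itself part of what the line does — it is an intermediate outcome. Holding it fixed would remove that part of the effect; the total effect is the pooled difference.
The causal difference is the pooled difference: 0.257 − 0.283 = -0.027.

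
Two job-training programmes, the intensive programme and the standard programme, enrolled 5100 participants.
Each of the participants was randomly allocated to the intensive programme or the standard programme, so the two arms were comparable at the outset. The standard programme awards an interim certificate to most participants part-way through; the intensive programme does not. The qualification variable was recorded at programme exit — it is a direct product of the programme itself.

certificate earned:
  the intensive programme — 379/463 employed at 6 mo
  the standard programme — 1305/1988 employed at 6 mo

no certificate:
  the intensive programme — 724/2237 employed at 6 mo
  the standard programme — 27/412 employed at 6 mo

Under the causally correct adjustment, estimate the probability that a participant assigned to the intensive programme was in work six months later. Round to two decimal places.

The qualification attained during the programme-specific comparison favours the intensive programme throughout, but the pooled figures favour the standard programme. The question is whether to condition on qualification attained during the programme.
The distribution of qualification attained during the programme is itself part of what the programme does — it is an intermediate outcome. Holding it fixed would remove that part of the effect; the total effect is the pooled difference.
So P(outcome | do(the intensive programme)) is just the pooled rate for the intensive programme: 1103/2700 = 0.409.

0.41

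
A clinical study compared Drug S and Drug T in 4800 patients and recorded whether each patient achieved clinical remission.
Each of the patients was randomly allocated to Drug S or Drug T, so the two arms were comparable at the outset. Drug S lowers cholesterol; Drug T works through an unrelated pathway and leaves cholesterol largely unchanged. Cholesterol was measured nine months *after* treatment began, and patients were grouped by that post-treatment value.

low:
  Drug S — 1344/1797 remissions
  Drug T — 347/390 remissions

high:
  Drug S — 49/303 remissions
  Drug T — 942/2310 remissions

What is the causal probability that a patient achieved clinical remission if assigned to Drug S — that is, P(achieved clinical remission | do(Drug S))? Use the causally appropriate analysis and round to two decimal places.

0.66

Stratifying would compare drugs among patients the drugs themselves sorted into cholesterol groups — a form of selection on an intermediate. The unconditioned pooled rates give the total causal effect.
So P(outcome | do(Drug S)) is just the pooled rate for Drug S: 1393/2100 = 0.663.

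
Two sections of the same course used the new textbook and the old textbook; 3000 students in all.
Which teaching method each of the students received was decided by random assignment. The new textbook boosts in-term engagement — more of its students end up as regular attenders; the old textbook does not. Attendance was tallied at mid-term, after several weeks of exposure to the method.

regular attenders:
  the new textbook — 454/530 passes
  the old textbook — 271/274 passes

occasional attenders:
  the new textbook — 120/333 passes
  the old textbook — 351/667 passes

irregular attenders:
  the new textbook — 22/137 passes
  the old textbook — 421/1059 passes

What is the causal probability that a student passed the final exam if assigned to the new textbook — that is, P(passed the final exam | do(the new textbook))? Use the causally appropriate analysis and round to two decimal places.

The stratified and pooled comparisons disagree (the old textbook wins within each mid-term attendance; the new textbook wins overall), so the answer turns on the causal role of mid-term attendance.
Mid-term attendance is recorded after the teaching method and is itself shifted by it — it sits on the causal path from teaching method to outcome. Conditioning on a mediator would strip out part of the effect we want; the pooled comparison gives the total causal effect.
So P(outcome | do(the new textbook)) is just the pooled rate for the new textbook: 596/1000 = 0.596.

0.60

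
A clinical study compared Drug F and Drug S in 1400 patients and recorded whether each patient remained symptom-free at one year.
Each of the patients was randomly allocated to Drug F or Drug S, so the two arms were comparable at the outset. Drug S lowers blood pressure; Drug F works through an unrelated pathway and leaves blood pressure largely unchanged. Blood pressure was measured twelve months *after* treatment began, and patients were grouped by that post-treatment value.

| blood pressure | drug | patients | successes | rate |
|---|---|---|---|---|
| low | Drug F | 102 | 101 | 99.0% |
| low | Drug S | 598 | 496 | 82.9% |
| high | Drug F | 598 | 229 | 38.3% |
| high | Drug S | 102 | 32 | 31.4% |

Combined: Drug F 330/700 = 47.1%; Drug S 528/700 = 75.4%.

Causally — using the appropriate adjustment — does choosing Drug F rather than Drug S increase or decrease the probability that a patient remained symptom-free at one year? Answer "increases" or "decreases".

decreases

Blood pressure is recorded after the drug and is itself shifted by it — it sits on the causal path from drug to outcome. Conditioning on a mediator would strip out part of the effect we want; the pooled comparison gives the total causal effect.
Pooled: Drug F 47.1% vs Drug S 75.4%; Drug S is higher overall.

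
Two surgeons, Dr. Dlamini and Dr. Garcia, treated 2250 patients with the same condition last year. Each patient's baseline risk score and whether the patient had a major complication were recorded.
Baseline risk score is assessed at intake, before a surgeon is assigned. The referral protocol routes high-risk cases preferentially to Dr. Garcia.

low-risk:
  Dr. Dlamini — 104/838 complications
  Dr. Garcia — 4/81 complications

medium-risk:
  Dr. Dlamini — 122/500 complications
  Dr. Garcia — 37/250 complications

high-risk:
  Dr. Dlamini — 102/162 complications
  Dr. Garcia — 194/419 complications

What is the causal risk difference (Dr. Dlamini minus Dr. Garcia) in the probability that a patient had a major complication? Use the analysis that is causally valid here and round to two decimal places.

+0.11

The stratified and pooled comparisons disagree (Dr. Garcia wins within each baseline risk score; Dr. Dlamini wins overall), so the answer turns on the causal role of baseline risk score.
Baseline risk score differs across surgeons for reasons unrelated to any effect of the surgeon itself, and it separately predicts the outcome — a classic confounder. We must compare within baseline risk score levels.
Adjusting over the population distribution of baseline risk score: 0.408·(0.124−0.049) + 0.333·(0.244−0.148) + 0.258·(0.630−0.463) = +0.106.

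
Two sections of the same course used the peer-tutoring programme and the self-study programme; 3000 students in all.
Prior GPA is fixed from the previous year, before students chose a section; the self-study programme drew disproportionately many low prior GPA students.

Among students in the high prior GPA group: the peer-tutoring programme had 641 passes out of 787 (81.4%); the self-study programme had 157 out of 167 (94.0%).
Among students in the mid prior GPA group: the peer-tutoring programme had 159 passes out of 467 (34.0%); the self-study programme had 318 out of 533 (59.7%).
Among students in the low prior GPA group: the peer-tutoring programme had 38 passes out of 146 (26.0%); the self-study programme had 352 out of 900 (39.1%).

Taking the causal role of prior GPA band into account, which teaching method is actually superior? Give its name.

the self-study programme

Prior GPA band is set before the teaching method has any effect — it is not caused by the teaching method — and it independently drives the outcome. That makes it a confounder, so the causal comparison is within prior GPA band levels.
Within each level — high prior GPA: 81.4% vs 94.0%; mid prior GPA: 34.0% vs 59.7%; low prior GPA: 26.0% vs 39.1% — the self-study programme is higher every time.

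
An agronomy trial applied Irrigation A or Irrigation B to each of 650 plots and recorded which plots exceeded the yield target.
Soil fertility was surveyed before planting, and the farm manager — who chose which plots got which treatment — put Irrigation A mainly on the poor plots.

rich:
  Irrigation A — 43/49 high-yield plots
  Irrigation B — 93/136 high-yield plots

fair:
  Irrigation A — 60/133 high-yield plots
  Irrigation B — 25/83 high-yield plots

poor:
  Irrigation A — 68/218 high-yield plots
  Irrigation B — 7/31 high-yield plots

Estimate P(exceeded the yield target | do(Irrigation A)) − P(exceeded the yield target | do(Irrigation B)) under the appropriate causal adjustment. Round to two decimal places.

Soil fertility is set before the irrigation has any effect — it is not caused by the irrigation — and it independently drives the outcome. That makes it a confounder, so the causal comparison is within soil fertility levels.
Adjusting over the population distribution of soil fertility: 0.285·(0.878−0.684) + 0.332·(0.451−0.301) + 0.383·(0.312−0.226) = +0.138.

+0.14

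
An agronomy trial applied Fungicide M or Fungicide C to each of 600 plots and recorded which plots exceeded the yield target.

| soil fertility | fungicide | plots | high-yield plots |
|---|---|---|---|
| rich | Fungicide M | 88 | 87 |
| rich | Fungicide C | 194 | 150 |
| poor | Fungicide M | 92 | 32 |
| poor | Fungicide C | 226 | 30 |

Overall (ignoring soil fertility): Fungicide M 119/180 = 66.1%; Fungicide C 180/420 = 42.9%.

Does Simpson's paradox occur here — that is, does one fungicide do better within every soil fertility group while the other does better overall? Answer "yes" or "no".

no

Within each soil fertility level (rich 98.9% vs 77.3%; poor 34.8% vs 13.3%), Fungicide M has the higher rate every time. Pooled: 66.1% vs 42.9% — Fungicide M has the higher rate overall. They agree.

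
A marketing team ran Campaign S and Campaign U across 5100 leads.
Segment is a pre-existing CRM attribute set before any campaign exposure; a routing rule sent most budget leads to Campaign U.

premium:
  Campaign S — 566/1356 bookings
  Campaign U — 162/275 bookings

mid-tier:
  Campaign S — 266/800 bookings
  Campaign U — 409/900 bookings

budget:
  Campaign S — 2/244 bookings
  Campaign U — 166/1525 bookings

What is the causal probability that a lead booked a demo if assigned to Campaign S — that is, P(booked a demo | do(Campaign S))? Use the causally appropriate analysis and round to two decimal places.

Since customer segment is a pre-existing factor (not a product of the campaign) and it affects the outcome on its own, it is a confounder. The stratified rates, not the pooled rate, identify the causal effect.
Standardising Campaign S to the population customer segment mix: 0.320·566/1356 + 0.333·266/800 + 0.347·2/244 = 0.247.

0.25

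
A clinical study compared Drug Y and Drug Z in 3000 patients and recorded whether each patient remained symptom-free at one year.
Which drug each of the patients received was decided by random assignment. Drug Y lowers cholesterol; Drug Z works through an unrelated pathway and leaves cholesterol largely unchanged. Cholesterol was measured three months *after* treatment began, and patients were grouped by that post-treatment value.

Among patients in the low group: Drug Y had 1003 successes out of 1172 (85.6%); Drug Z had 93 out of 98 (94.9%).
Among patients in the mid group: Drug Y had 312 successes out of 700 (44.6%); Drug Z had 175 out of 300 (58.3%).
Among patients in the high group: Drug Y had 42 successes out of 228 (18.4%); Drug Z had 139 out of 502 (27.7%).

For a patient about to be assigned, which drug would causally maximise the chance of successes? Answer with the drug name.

Drug Y

Within every cholesterol level Drug Z has the higher rate, yet pooled Drug Y does — Simpson's reversal.
Cholesterol is downstream of the drug. One should not condition on a consequence of treatment, so the overall rates are the right comparison.
Pooled: Drug Y 64.6% vs Drug Z 45.2%; Drug Y is higher overall.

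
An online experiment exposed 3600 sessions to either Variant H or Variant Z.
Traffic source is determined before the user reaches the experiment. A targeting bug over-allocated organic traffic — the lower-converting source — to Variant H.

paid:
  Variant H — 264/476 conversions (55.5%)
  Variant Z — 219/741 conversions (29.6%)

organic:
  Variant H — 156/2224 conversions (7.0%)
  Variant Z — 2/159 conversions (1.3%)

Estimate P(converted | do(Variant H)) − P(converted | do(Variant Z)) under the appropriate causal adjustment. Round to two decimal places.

Variant H is higher inside every traffic source stratum but Variant Z is higher in aggregate. Whether to stratify depends on how traffic source relates to the variant.
Traffic source differs across variants for reasons unrelated to any effect of the variant itself, and it separately predicts the outcome — a classic confounder. We must compare within traffic source levels.
Adjusting over the population distribution of traffic source: 0.338·(0.555−0.296) + 0.662·(0.070−0.013) = +0.126.

+0.13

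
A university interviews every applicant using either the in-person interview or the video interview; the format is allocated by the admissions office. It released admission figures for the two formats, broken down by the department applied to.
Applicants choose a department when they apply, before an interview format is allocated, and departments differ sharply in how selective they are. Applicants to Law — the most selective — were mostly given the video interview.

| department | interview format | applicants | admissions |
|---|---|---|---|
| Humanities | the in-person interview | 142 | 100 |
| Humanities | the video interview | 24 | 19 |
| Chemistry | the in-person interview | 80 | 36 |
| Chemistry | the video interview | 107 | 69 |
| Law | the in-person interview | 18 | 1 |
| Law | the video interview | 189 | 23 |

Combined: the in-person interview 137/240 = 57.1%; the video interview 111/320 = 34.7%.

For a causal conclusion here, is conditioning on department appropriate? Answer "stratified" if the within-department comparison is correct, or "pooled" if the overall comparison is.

Department is set before the interview format has any effect — it is not caused by the interview format — and it independently drives the outcome. That makes it a confounder, so the causal comparison is within department levels.
Within each level — Humanities: 70.4% vs 79.2%; Chemistry: 45.0% vs 64.5%; Law: 5.6% vs 12.2% — the video interview is higher every time.

stratified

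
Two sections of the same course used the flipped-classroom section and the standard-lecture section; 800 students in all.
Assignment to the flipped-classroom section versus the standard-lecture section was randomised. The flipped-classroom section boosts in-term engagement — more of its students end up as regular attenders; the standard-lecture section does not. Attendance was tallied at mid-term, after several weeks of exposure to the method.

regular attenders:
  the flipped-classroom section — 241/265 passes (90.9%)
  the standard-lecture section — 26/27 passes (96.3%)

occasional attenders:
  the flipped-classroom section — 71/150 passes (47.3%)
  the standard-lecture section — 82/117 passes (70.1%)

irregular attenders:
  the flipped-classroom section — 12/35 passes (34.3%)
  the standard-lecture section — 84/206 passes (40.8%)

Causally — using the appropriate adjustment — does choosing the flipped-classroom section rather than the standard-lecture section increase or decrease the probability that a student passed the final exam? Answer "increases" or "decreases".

the standard-lecture section is higher inside every mid-term attendance stratum but the flipped-classroom section is higher in aggregate. Whether to stratify depends on how mid-term attendance relates to the teaching method.
Mid-term attendance here is a post-treatment variable shaped by the teaching method; conditioning on it would introduce bias rather than remove it. The overall comparison is the causal one.
Pooled: the flipped-classroom section 72.0% vs the standard-lecture section 54.9%; the flipped-classroom section is higher overall.

increases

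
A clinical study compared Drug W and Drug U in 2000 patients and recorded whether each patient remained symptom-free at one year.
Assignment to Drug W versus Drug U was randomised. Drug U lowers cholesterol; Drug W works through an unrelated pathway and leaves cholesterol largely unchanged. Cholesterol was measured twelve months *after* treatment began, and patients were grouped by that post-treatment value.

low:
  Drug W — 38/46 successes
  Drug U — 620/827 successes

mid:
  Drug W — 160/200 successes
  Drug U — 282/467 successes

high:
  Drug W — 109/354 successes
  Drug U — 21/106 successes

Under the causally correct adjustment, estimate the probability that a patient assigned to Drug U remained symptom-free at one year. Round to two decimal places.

Within every cholesterol level Drug W has the higher rate, yet pooled Drug U does — Simpson's reversal.
Cholesterol is downstream of the drug. One should not condition on a consequence of treatment, so the overall rates are the right comparison.
So P(outcome | do(Drug U)) is just the pooled rate for Drug U: 923/1400 = 0.659.

0.66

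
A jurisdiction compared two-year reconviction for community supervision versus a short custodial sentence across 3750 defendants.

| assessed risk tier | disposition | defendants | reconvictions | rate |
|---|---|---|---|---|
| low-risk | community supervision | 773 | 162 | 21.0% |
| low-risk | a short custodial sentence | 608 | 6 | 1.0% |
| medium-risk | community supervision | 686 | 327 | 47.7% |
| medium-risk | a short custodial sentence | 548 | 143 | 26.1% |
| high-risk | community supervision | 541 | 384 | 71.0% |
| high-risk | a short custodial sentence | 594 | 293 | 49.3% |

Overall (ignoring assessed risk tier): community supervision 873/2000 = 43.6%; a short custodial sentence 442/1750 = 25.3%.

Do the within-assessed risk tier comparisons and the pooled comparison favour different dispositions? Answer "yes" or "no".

no

Within each assessed risk tier level (low-risk 21.0% vs 1.0%; medium-risk 47.7% vs 26.1%; high-risk 71.0% vs 49.3%), a short custodial sentence has the lower rate every time. Pooled: 43.6% vs 25.3% — a short custodial sentence has the lower rate overall. They agree.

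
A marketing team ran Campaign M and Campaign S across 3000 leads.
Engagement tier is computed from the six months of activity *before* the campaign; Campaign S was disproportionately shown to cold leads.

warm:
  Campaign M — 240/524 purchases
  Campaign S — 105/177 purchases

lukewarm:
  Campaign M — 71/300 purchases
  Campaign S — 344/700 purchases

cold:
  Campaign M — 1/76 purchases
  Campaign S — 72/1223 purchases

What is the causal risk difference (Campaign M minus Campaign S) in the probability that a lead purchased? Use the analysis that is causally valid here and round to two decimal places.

The stratified and pooled comparisons disagree (Campaign S wins within each engagement tier; Campaign M wins overall), so the answer turns on the causal role of engagement tier.
Nothing the campaign does changes engagement tier; the imbalance is an allocation artefact. With engagement tier also predicting the outcome, the pooled figure is confounded, and the within-stratum comparison is the causal one.
Adjusting over the population distribution of engagement tier: 0.234·(0.458−0.593) + 0.333·(0.237−0.491) + 0.433·(0.013−0.059) = -0.136.

-0.14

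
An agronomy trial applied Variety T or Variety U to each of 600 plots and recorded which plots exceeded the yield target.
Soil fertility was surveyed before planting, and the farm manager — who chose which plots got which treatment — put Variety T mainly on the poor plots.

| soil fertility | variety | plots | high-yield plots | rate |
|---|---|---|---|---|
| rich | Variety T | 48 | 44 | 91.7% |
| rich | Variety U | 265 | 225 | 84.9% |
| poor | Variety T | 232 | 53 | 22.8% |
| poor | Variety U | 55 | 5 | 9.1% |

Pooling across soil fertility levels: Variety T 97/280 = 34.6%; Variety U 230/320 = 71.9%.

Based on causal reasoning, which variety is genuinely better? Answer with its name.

Soil fertility differs across varietys for reasons unrelated to any effect of the variety itself, and it separately predicts the outcome — a classic confounder. We must compare within soil fertility levels.
Within each level — rich: 91.7% vs 84.9%; poor: 22.8% vs 9.1% — Variety T is higher every time.

Variety T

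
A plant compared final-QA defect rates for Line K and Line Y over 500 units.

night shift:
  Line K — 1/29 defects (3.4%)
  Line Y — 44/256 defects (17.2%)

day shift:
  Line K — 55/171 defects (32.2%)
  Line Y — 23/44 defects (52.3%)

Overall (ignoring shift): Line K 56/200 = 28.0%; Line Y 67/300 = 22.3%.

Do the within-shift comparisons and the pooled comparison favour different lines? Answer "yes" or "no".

Within each shift level (night shift 3.4% vs 17.2%; day shift 32.2% vs 52.3%), Line K has the lower rate every time. Pooled: 28.0% vs 22.3% — Line Y has the lower rate overall. The two comparisons disagree.

yes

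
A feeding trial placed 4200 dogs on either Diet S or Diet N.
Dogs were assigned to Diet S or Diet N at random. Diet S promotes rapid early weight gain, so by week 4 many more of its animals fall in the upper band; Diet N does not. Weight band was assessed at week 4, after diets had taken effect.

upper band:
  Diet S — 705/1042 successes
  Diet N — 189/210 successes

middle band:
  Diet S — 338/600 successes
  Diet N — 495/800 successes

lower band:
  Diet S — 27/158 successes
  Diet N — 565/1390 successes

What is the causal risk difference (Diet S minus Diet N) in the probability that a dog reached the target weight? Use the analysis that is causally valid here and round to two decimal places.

Week-4 weight band is recorded after the diet and is itself shifted by it — it sits on the causal path from diet to outcome. Conditioning on a mediator would strip out part of the effect we want; the pooled comparison gives the total causal effect.
The causal difference is the pooled difference: 0.594 − 0.520 = +0.074.

+0.07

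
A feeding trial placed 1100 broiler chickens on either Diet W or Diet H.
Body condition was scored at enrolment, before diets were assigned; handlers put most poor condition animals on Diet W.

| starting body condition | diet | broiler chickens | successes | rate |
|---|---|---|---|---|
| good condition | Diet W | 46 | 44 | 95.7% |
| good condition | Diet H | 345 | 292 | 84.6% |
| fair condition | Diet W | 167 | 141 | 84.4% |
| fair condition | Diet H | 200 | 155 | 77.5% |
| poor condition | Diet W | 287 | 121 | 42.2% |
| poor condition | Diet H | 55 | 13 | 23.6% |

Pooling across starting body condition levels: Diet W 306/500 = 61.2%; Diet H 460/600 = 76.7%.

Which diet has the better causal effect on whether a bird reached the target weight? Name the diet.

Starting body condition differs across diets for reasons unrelated to any effect of the diet itself, and it separately predicts the outcome — a classic confounder. We must compare within starting body condition levels.
Within each level — good condition: 95.7% vs 84.6%; fair condition: 84.4% vs 77.5%; poor condition: 42.2% vs 23.6% — Diet W is higher every time.

Diet W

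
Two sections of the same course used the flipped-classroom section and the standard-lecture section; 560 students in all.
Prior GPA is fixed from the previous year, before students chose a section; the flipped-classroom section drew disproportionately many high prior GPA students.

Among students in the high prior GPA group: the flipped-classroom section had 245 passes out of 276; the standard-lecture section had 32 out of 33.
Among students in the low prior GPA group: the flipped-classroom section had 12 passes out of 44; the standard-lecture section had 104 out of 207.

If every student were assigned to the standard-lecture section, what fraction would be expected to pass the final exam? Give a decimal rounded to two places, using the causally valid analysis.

Nothing the teaching method does changes prior GPA band; the imbalance is an allocation artefact. With prior GPA band also predicting the outcome, the pooled figure is confounded, and the within-stratum comparison is the causal one.
Standardising the standard-lecture section to the population prior GPA band mix: 0.552·32/33 + 0.448·104/207 = 0.760.

0.76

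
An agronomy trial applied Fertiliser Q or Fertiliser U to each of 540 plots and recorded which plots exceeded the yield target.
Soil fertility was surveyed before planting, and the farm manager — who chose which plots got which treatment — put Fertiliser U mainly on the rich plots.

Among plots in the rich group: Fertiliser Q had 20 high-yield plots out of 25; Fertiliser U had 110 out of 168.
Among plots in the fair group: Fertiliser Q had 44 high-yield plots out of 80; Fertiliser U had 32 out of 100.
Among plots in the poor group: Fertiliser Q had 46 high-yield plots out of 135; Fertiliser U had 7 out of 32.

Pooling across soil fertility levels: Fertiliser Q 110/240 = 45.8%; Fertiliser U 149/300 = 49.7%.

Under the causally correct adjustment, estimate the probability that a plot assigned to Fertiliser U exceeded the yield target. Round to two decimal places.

Fertiliser Q is higher inside every soil fertility stratum but Fertiliser U is higher in aggregate. Whether to stratify depends on how soil fertility relates to the fertiliser.
Here soil fertility is a common cause — it drives both which fertiliser a case falls under and the outcome. The crude comparison mixes populations; the stratum-specific rates are the causally relevant ones.
Standardising Fertiliser U to the population soil fertility mix: 0.357·110/168 + 0.333·32/100 + 0.309·7/32 = 0.408.

0.41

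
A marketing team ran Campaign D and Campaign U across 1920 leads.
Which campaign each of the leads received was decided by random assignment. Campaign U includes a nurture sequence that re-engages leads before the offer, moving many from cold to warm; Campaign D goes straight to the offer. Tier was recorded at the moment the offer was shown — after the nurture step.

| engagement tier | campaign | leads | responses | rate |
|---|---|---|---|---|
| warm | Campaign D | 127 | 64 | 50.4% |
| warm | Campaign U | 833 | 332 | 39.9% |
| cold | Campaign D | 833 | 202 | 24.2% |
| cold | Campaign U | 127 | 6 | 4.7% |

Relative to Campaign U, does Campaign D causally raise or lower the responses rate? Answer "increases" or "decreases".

Engagement tier is recorded after the campaign and is itself shifted by it — it sits on the causal path from campaign to outcome. Conditioning on a mediator would strip out part of the effect we want; the pooled comparison gives the total causal effect.
Pooled: Campaign D 27.7% vs Campaign U 35.2%; Campaign U is higher overall.

decreases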